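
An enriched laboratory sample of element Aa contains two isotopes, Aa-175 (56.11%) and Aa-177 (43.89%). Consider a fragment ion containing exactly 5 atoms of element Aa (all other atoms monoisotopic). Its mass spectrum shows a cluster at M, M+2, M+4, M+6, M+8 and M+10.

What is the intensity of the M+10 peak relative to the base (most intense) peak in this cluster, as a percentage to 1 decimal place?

4.8%

Binomial terms of (0.5611 + 0.4389)^5: M 0.0556, M+2 0.2175, M+4 0.3403, M+6 0.2662, M+8 0.1041, M+10 0.0163 → M+4 is the base peak.
P(M+4) = C(5,2) × 0.5611^3 × 0.4389^2 = 10 × 0.17665291 × 0.19263321 = 0.340292 (base)
P(M+10) = C(5,5) × 0.5611^0 × 0.4389^5 = 1 × 1.0000 × 0.01628651 = 0.016287
Relative intensity = 0.016287 / 0.340292 × 100 = 4.8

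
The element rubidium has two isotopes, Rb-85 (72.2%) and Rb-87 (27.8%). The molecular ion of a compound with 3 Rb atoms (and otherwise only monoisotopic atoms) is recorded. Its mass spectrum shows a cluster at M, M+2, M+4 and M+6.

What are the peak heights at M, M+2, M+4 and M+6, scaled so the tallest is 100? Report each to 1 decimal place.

The 3 Rb atoms are independent, so intensities follow the terms of (0.722 + 0.278)^3.
P(M) = 0.722^3 = 0.376367
P(M+2) = 3 × 0.722^2 × 0.278^1 = 0.434751
P(M+4) = 3 × 0.722^1 × 0.278^2 = 0.167397
P(M+6) = 0.278^3 = 0.021485
The M+2 peak is largest (0.434751); scaling to 100 gives 86.6 : 100.0 : 38.5 : 4.9.

86.6 : 100.0 : 38.5 : 4.9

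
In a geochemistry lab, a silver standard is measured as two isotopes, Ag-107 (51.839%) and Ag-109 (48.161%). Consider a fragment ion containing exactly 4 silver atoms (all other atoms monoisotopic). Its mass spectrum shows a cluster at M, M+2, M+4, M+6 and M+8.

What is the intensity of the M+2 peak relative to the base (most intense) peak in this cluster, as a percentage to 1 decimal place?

Term probabilities: M 0.0722, M+2 0.2684, M+4 0.3740, M+6 0.2316, M+8 0.0538. Base peak = M+4.
P(M+4) = C(4,2) × 0.51839^2 × 0.48161^2 = 6 × 0.26872819 × 0.23194819 = 0.373986 (base)
P(M+2) = C(4,1) × 0.51839^3 × 0.48161^1 = 4 × 0.13930601 × 0.48161 = 0.268365
Relative intensity = 0.268365 / 0.373986 × 100 = 71.8

71.8%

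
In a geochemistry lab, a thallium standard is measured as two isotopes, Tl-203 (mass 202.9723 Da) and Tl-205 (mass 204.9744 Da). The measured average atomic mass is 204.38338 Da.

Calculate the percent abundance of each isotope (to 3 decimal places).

Writing the weighted mean with unknown fraction x of Tl-203:
202.9723·x + 204.9744·(1 − x) = 204.38338
(202.9723 − 204.9744)·x = 204.38338 − 204.9744
x = -0.59102 / -2.0021 = 0.29520 → 29.520% Tl-203, 70.480% Tl-205.

Tl-203: 29.520%, Tl-205: 70.480%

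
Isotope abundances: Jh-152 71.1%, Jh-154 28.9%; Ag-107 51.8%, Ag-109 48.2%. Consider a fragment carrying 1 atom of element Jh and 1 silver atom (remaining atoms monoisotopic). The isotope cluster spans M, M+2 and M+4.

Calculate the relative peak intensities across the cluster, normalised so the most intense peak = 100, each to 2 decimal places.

74.80 : 100.00 : 28.29

Element Jh pattern (n=1): 0.7110 : 0.2890
Silver pattern (n=1): 0.5180 : 0.4820
Convolve the two distributions (both contribute in 2-u steps):
  M: 0.7110×0.5180 = 0.368298
  M+2: 0.7110×0.4820 + 0.2890×0.5180 = 0.492404
  M+4: 0.2890×0.4820 = 0.139298
Scale to base peak (0.492404) = 100: 74.80 : 100.00 : 28.29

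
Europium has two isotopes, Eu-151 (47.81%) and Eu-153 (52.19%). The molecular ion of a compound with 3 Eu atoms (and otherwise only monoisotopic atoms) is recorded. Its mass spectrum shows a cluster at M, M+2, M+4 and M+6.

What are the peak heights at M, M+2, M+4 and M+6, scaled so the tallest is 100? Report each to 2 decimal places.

27.97 : 91.61 : 100.00 : 36.39

The 3 Eu atoms are independent, so intensities follow the terms of (0.4781 + 0.5219)^3.
P(M) = 0.4781^3 = 0.109284
P(M+2) = 3 × 0.4781^2 × 0.5219^1 = 0.357887
P(M+4) = 3 × 0.4781^1 × 0.5219^2 = 0.390674
P(M+6) = 0.5219^3 = 0.142155
The M+4 peak is largest (0.390674); scaling to 100 gives 27.97 : 91.61 : 100.00 : 36.39.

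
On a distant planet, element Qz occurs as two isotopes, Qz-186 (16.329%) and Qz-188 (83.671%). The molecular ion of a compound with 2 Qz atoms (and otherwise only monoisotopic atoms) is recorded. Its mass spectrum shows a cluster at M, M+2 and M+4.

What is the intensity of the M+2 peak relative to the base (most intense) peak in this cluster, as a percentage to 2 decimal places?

39.03%

Binomial terms of (0.16329 + 0.83671)^2: M 0.0267, M+2 0.2733, M+4 0.7001 → M+4 is the base peak.
P(M+4) = C(2,2) × 0.16329^0 × 0.83671^2 = 1 × 1.0000 × 0.70008362 = 0.700084 (base)
P(M+2) = C(2,1) × 0.16329^1 × 0.83671^1 = 2 × 0.16329 × 0.83671 = 0.273253
Relative intensity = 0.273253 / 0.700084 × 100 = 39.03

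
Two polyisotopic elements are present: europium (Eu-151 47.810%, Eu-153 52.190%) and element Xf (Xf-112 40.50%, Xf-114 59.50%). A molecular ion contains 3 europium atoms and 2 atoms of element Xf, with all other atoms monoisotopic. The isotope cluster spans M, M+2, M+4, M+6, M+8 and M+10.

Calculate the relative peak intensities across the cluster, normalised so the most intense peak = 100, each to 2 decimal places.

5.30 : 32.92 : 81.36 : 100.00 : 61.13 : 14.88

Europium pattern (n=3): 0.10928391 : 0.3578871 : 0.39067407 : 0.14215492
Element Xf pattern (n=2): 0.164025 : 0.48195 : 0.354025
Convolve the two distributions (both contribute in 2-u steps):
  M: 0.10928391×0.164025 = 0.017925
  M+2: 0.10928391×0.48195 + 0.3578871×0.164025 = 0.111372
  M+4: 0.10928391×0.354025 + 0.3578871×0.48195 + 0.39067407×0.164025 = 0.275253
  M+6: 0.3578871×0.354025 + 0.39067407×0.48195 + 0.14215492×0.164025 = 0.338303
  M+8: 0.39067407×0.354025 + 0.14215492×0.48195 = 0.206820
  M+10: 0.14215492×0.354025 = 0.050326
Scale to base peak (0.338303) = 100: 5.30 : 32.92 : 81.36 : 100.00 : 61.13 : 14.88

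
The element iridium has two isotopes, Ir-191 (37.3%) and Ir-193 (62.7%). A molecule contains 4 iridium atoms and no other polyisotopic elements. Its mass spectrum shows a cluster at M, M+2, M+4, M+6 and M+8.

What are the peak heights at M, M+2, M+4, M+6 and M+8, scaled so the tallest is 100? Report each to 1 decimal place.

Each Ir atom is independently Ir-191 (p = 0.373) or Ir-193 (q = 0.627); the cluster is the binomial expansion (p + q)^4.
P(M) = 0.373^4 = 0.019357
P(M+2) = 4 × 0.373^3 × 0.627^1 = 0.130153
P(M+4) = 6 × 0.373^2 × 0.627^2 = 0.328174
P(M+6) = 4 × 0.373^1 × 0.627^3 = 0.367766
P(M+8) = 0.627^4 = 0.154550
The M+6 peak is largest (0.367766); scaling to 100 gives 5.3 : 35.4 : 89.2 : 100.0 : 42.0.

5.3 : 35.4 : 89.2 : 100.0 : 42.0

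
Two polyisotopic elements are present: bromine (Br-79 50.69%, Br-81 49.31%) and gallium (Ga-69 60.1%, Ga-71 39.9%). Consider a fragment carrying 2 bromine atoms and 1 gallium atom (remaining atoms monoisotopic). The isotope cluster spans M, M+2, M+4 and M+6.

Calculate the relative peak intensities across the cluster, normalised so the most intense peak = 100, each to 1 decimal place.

38.3 : 100.0 : 85.8 : 24.1

Bromine pattern (n=2): 0.25694761 : 0.49990478 : 0.24314761
Gallium pattern (n=1): 0.6010 : 0.3990
Convolve the two distributions (both contribute in 2-u steps):
  M: 0.25694761×0.6010 = 0.154426
  M+2: 0.25694761×0.3990 + 0.49990478×0.6010 = 0.402965
  M+4: 0.49990478×0.3990 + 0.24314761×0.6010 = 0.345594
  M+6: 0.24314761×0.3990 = 0.097016
Scale to base peak (0.402965) = 100: 38.3 : 100.0 : 85.8 : 24.1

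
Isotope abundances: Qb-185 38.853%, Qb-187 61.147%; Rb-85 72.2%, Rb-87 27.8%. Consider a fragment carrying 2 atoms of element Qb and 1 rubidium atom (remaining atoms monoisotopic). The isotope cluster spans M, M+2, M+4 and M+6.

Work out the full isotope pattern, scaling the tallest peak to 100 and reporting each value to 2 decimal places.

Element Qb pattern (n=2): 0.15095556 : 0.47514888 : 0.37389556
Rubidium pattern (n=1): 0.7220 : 0.2780
Convolve the two distributions (both contribute in 2-u steps):
  M: 0.15095556×0.7220 = 0.108990
  M+2: 0.15095556×0.2780 + 0.47514888×0.7220 = 0.385023
  M+4: 0.47514888×0.2780 + 0.37389556×0.7220 = 0.402044
  M+6: 0.37389556×0.2780 = 0.103943
Scale to base peak (0.402044) = 100: 27.11 : 95.77 : 100.00 : 25.85

27.11 : 95.77 : 100.00 : 25.85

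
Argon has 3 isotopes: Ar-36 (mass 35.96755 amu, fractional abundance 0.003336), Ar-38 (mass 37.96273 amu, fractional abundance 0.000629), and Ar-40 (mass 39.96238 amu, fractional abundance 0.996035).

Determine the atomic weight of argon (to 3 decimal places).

Ar = Σ fᵢ·mᵢ = 0.003336 × 35.96755 + 0.000629 × 37.96273 + 0.996035 × 39.96238
= 0.119988 + 0.023879 + 39.803929 = 39.947796 amu

39.948 amu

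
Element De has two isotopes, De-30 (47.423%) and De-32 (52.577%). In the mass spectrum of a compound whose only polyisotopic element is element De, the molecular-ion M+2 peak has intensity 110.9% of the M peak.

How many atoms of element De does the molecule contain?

1

With n De atoms, P(M+2)/P(M) = C(n,1)·p^(n−1)q / p^n = n·q/p = n · 0.52577/0.47423.
n = 1.109 × 0.47423/0.52577 = 1.00 ≈ 1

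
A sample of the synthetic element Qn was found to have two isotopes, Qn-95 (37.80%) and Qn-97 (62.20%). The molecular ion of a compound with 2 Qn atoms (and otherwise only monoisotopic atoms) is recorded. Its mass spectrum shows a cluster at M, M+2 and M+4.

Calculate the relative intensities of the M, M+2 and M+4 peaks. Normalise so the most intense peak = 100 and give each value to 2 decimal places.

30.39 : 100.00 : 82.28

Each Qn atom is independently Qn-95 (p = 0.3780) or Qn-97 (q = 0.6220); the cluster is the binomial expansion (p + q)^2.
P(M) = 0.3780^2 = 0.142884
P(M+2) = 2 × 0.3780^1 × 0.6220^1 = 0.470232
P(M+4) = 0.6220^2 = 0.386884
The M+2 peak is largest (0.470232); scaling to 100 gives 30.39 : 100.00 : 82.28.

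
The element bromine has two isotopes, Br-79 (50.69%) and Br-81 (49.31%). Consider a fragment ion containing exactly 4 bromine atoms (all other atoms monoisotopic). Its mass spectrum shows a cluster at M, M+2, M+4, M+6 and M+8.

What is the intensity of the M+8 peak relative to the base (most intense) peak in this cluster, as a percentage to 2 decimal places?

Term probabilities: M 0.0660, M+2 0.2569, M+4 0.3749, M+6 0.2431, M+8 0.0591. Base peak = M+4.
P(M+4) = C(4,2) × 0.5069^2 × 0.4931^2 = 6 × 0.25694761 × 0.24314761 = 0.374857 (base)
P(M+8) = C(4,4) × 0.5069^0 × 0.4931^4 = 1 × 1.0000 × 0.05912076 = 0.059121
Relative intensity = 0.059121 / 0.374857 × 100 = 15.77

15.77%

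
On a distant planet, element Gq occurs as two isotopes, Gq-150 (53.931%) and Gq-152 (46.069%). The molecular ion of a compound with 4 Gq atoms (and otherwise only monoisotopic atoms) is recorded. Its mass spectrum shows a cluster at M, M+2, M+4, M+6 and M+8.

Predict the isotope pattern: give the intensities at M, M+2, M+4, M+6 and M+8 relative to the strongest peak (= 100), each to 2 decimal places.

22.84 : 78.04 : 100.00 : 56.95 : 12.16

Each Gq atom is independently Gq-150 (p = 0.53931) or Gq-152 (q = 0.46069); the cluster is the binomial expansion (p + q)^4.
P(M) = 0.53931^4 = 0.084597
P(M+2) = 4 × 0.53931^3 × 0.46069^1 = 0.289057
P(M+4) = 6 × 0.53931^2 × 0.46069^2 = 0.370378
P(M+6) = 4 × 0.53931^1 × 0.46069^3 = 0.210923
P(M+8) = 0.46069^4 = 0.045044
The M+4 peak is largest (0.370378); scaling to 100 gives 22.84 : 78.04 : 100.00 : 56.95 : 12.16.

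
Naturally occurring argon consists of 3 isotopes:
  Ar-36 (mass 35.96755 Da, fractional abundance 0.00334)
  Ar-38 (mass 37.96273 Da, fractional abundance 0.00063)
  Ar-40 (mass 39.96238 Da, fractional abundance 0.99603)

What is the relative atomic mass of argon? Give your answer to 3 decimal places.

Average mass = Σ (abundance × isotope mass) = 0.00334 × 35.96755 + 0.00063 × 37.96273 + 0.99603 × 39.96238
= 0.120132 + 0.023917 + 39.803729 = 39.947778 Da

39.948 Da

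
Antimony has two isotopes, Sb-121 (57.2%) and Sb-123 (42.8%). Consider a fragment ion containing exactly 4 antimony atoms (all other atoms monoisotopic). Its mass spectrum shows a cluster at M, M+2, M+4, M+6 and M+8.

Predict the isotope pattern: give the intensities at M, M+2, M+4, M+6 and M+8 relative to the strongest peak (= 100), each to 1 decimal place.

Expanding (0.572 + 0.428)^4:
P(M) = 0.572^4 = 0.107049
P(M+2) = 4 × 0.572^3 × 0.428^1 = 0.320400
P(M+4) = 6 × 0.572^2 × 0.428^2 = 0.359609
P(M+6) = 4 × 0.572^1 × 0.428^3 = 0.179385
P(M+8) = 0.428^4 = 0.033556
The M+4 peak is largest (0.359609); scaling to 100 gives 29.8 : 89.1 : 100.0 : 49.9 : 9.3.

29.8 : 89.1 : 100.0 : 49.9 : 9.3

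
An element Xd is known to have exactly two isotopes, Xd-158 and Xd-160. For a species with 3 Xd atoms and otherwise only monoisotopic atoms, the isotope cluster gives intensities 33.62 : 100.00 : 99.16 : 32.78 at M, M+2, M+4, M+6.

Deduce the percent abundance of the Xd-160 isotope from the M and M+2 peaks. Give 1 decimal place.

Let p = fractional abundance of Xd-158. I(M+2)/I(M) = [C(3,1)·p^2·(1−p)] / p^3 = 3·(1−p)/p = 100.00/33.62 = 2.9744
(1−p)/p = 2.9744/3 = 0.9915  ⇒  p = 1/(1 + 0.9915) = 0.5021
Xd-158: 50.2%, Xd-160: 49.8%.

49.8%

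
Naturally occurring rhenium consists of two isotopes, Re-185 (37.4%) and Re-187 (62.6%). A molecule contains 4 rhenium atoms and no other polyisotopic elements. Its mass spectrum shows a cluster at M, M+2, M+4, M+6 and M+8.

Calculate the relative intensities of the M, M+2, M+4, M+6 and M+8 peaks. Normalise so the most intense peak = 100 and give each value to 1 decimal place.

The 4 Re atoms are independent, so intensities follow the terms of (0.374 + 0.626)^4.
P(M) = 0.374^4 = 0.019565
P(M+2) = 4 × 0.374^3 × 0.626^1 = 0.130993
P(M+4) = 6 × 0.374^2 × 0.626^2 = 0.328884
P(M+6) = 4 × 0.374^1 × 0.626^3 = 0.366990
P(M+8) = 0.626^4 = 0.153567
The M+6 peak is largest (0.366990); scaling to 100 gives 5.3 : 35.7 : 89.6 : 100.0 : 41.8.

5.3 : 35.7 : 89.6 : 100.0 : 41.8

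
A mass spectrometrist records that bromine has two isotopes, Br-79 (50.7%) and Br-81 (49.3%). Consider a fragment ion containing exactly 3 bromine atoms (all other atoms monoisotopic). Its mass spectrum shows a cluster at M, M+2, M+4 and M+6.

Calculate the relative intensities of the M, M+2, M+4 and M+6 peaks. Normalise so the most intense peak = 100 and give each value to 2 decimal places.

34.28 : 100.00 : 97.24 : 31.52

Each Br atom is independently Br-79 (p = 0.507) or Br-81 (q = 0.493); the cluster is the binomial expansion (p + q)^3.
P(M) = 0.507^3 = 0.130324
P(M+2) = 3 × 0.507^2 × 0.493^1 = 0.380175
P(M+4) = 3 × 0.507^1 × 0.493^2 = 0.369678
P(M+6) = 0.493^3 = 0.119823
The M+2 peak is largest (0.380175); scaling to 100 gives 34.28 : 100.00 : 97.24 : 31.52.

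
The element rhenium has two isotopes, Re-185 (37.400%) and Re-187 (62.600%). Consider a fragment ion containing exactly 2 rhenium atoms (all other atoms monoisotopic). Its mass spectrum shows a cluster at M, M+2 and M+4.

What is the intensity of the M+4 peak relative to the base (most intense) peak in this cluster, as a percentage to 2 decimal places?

Term probabilities: M 0.1399, M+2 0.4682, M+4 0.3919. Base peak = M+2.
P(M+2) = C(2,1) × 0.37400^1 × 0.62600^1 = 2 × 0.3740 × 0.6260 = 0.468248 (base)
P(M+4) = C(2,2) × 0.37400^0 × 0.62600^2 = 1 × 1.0000 × 0.391876 = 0.391876
Relative intensity = 0.391876 / 0.468248 × 100 = 83.69

83.69%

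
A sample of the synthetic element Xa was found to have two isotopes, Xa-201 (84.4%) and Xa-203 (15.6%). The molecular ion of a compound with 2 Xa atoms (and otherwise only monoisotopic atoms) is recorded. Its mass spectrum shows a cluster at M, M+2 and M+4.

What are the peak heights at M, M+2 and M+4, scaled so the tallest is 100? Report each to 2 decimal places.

The 2 Xa atoms are independent, so intensities follow the terms of (0.844 + 0.156)^2.
P(M) = 0.844^2 = 0.712336
P(M+2) = 2 × 0.844^1 × 0.156^1 = 0.263328
P(M+4) = 0.156^2 = 0.024336
The M peak is largest (0.712336); scaling to 100 gives 100.00 : 36.97 : 3.42.

100.00 : 36.97 : 3.42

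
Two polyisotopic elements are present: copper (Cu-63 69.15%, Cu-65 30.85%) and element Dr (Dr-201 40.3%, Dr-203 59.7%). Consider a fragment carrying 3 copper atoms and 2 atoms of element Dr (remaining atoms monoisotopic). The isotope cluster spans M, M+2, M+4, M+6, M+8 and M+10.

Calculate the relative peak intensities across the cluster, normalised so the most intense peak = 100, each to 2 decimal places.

Copper pattern (n=3): 0.33065611 : 0.44254842 : 0.19743483 : 0.02936064
Element Dr pattern (n=2): 0.162409 : 0.481182 : 0.356409
Convolve the two distributions (both contribute in 2-u steps):
  M: 0.33065611×0.162409 = 0.053702
  M+2: 0.33065611×0.481182 + 0.44254842×0.162409 = 0.230980
  M+4: 0.33065611×0.356409 + 0.44254842×0.481182 + 0.19743483×0.162409 = 0.362860
  M+6: 0.44254842×0.356409 + 0.19743483×0.481182 + 0.02936064×0.162409 = 0.257499
  M+8: 0.19743483×0.356409 + 0.02936064×0.481182 = 0.084495
  M+10: 0.02936064×0.356409 = 0.010464
Scale to base peak (0.362860) = 100: 14.80 : 63.66 : 100.00 : 70.96 : 23.29 : 2.88

14.80 : 63.66 : 100.00 : 70.96 : 23.29 : 2.88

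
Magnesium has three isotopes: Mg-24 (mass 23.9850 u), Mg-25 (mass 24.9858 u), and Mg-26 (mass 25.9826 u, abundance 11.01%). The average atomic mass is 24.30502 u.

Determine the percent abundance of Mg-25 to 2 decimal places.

10.00%

Let x and y be the fractions of Mg-24 and Mg-25. Then x + y = 1 − 0.1101 = 0.8899 and 23.9850x + 24.9858y = 24.30502 − 0.1101×25.9826 = 21.44433574.
Substituting: 23.9850x + 24.9858(0.8899 − x) = 21.44433574
(23.9850 − 24.9858)x = -0.79052768  ⇒  x = 0.78990, y = 0.10000
Mg-24: 78.99%, Mg-25: 10.00%.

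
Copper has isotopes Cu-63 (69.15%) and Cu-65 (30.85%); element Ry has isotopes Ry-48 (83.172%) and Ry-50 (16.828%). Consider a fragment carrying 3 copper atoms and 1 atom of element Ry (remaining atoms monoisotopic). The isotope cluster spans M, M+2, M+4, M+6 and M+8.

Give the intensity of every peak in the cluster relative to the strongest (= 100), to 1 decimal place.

Copper pattern (n=3): 0.33065611 : 0.44254842 : 0.19743483 : 0.02936064
Element Ry pattern (n=1): 0.83172 : 0.16828
Convolve the two distributions (both contribute in 2-u steps):
  M: 0.33065611×0.83172 = 0.275013
  M+2: 0.33065611×0.16828 + 0.44254842×0.83172 = 0.423719
  M+4: 0.44254842×0.16828 + 0.19743483×0.83172 = 0.238683
  M+6: 0.19743483×0.16828 + 0.02936064×0.83172 = 0.057644
  M+8: 0.02936064×0.16828 = 0.004941
Scale to base peak (0.423719) = 100: 64.9 : 100.0 : 56.3 : 13.6 : 1.2

64.9 : 100.0 : 56.3 : 13.6 : 1.2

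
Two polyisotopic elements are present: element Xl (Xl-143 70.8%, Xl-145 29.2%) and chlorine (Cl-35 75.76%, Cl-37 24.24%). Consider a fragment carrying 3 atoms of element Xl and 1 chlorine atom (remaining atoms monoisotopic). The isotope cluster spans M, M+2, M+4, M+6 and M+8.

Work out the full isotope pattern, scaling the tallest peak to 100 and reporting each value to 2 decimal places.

64.22 : 100.00 : 58.19 : 14.99 : 1.44

Element Xl pattern (n=3): 0.35489491 : 0.43910726 : 0.18110074 : 0.02489709
Chlorine pattern (n=1): 0.7576 : 0.2424
Convolve the two distributions (both contribute in 2-u steps):
  M: 0.35489491×0.7576 = 0.268868
  M+2: 0.35489491×0.2424 + 0.43910726×0.7576 = 0.418694
  M+4: 0.43910726×0.2424 + 0.18110074×0.7576 = 0.243642
  M+6: 0.18110074×0.2424 + 0.02489709×0.7576 = 0.062761
  M+8: 0.02489709×0.2424 = 0.006035
Scale to base peak (0.418694) = 100: 64.22 : 100.00 : 58.19 : 14.99 : 1.44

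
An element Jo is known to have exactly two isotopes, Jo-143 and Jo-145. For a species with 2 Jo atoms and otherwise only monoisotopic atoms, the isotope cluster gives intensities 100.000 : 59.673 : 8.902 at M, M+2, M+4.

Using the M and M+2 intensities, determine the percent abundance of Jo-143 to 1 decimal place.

Write p for the Jo-143 fraction. I(M+2)/I(M) = [C(2,1)·p^1·(1−p)] / p^2 = 2·(1−p)/p = 59.673/100.000 = 0.5967
(1−p)/p = 0.5967/2 = 0.2984  ⇒  p = 1/(1 + 0.2984) = 0.7702
Jo-143: 77.0%, Jo-145: 23.0%.

77.0%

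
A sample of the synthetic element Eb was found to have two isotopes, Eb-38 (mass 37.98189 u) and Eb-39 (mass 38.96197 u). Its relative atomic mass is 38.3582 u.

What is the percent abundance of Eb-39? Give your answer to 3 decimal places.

With x = fraction of Eb-38 (so Eb-39 is 1 − x):
37.98189·x + 38.96197·(1 − x) = 38.3582
(37.98189 − 38.96197)·x = 38.3582 − 38.96197
x = -0.60377 / -0.98008 = 0.61604 → 61.604% Eb-38, 38.396% Eb-39.

38.396%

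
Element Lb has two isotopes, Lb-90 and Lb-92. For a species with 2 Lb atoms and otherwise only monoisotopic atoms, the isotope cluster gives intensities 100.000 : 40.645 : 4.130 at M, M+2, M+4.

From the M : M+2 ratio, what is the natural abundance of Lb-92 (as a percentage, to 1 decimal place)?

If p is the fraction of Lb that is Lb-90, then I(M+2)/I(M) = [C(2,1)·p^1·(1−p)] / p^2 = 2·(1−p)/p = 40.645/100.000 = 0.4065
(1−p)/p = 0.4065/2 = 0.2032  ⇒  p = 1/(1 + 0.2032) = 0.8311
Lb-90: 83.1%, Lb-92: 16.9%.

16.9%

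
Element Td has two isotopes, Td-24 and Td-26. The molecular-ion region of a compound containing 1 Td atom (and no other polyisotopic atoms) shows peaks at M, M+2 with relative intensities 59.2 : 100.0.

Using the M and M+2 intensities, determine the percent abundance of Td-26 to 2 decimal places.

Write p for the Td-24 fraction. I(M+2)/I(M) = [C(1,1)·p^0·(1−p)] / p^1 = 1·(1−p)/p = 100.0/59.2 = 1.6892
(1−p)/p = 1.6892/1 = 1.6892  ⇒  p = 1/(1 + 1.6892) = 0.3719
Td-24: 37.19%, Td-26: 62.81%.

62.81%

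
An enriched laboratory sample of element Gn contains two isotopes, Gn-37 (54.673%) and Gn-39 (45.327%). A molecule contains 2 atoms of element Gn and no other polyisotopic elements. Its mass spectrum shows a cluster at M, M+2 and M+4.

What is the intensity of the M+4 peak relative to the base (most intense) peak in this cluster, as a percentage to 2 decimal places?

Term probabilities: M 0.2989, M+2 0.4956, M+4 0.2055. Base peak = M+2.
P(M+2) = C(2,1) × 0.54673^1 × 0.45327^1 = 2 × 0.54673 × 0.45327 = 0.495633 (base)
P(M+4) = C(2,2) × 0.54673^0 × 0.45327^2 = 1 × 1.0000 × 0.20545369 = 0.205454
Relative intensity = 0.205454 / 0.495633 × 100 = 41.45

41.45%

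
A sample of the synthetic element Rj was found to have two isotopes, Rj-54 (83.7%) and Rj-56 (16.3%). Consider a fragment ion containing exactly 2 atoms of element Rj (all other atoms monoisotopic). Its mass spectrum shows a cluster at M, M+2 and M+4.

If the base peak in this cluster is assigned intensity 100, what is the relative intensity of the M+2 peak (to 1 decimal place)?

38.9

Binomial terms of (0.837 + 0.163)^2: M 0.7006, M+2 0.2729, M+4 0.0266 → M is the base peak.
P(M) = C(2,0) × 0.837^2 × 0.163^0 = 1 × 0.700569 × 1.0000 = 0.700569 (base)
P(M+2) = C(2,1) × 0.837^1 × 0.163^1 = 2 × 0.8370 × 0.1630 = 0.272862
Relative intensity = 0.272862 / 0.700569 × 100 = 38.9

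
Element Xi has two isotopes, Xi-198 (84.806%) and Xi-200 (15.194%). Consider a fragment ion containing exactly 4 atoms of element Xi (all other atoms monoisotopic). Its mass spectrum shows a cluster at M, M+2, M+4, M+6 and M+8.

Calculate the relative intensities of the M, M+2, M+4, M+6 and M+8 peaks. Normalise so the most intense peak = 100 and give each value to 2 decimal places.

100.00 : 71.66 : 19.26 : 2.30 : 0.10

The 4 Xi atoms are independent, so intensities follow the terms of (0.84806 + 0.15194)^4.
P(M) = 0.84806^4 = 0.517257
P(M+2) = 4 × 0.84806^3 × 0.15194^1 = 0.370691
P(M+4) = 6 × 0.84806^2 × 0.15194^2 = 0.099620
P(M+6) = 4 × 0.84806^1 × 0.15194^3 = 0.011899
P(M+8) = 0.15194^4 = 0.000533
The M peak is largest (0.517257); scaling to 100 gives 100.00 : 71.66 : 19.26 : 2.30 : 0.10.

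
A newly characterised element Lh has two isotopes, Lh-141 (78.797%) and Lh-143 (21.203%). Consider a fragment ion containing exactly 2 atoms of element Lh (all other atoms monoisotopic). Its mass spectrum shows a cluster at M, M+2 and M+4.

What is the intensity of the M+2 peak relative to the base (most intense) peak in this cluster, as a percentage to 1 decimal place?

53.8%

Binomial terms of (0.78797 + 0.21203)^2: M 0.6209, M+2 0.3341, M+4 0.0450 → M is the base peak.
P(M) = C(2,0) × 0.78797^2 × 0.21203^0 = 1 × 0.62089672 × 1.0000 = 0.620897 (base)
P(M+2) = C(2,1) × 0.78797^1 × 0.21203^1 = 2 × 0.78797 × 0.21203 = 0.334147
Relative intensity = 0.334147 / 0.620897 × 100 = 53.8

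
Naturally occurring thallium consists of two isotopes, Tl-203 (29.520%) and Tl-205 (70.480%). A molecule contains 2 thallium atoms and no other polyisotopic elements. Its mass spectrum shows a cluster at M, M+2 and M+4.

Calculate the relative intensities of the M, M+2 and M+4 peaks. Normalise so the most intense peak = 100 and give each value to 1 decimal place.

17.5 : 83.8 : 100.0

The 2 Tl atoms are independent, so intensities follow the terms of (0.29520 + 0.70480)^2.
P(M) = 0.29520^2 = 0.087143
P(M+2) = 2 × 0.29520^1 × 0.70480^1 = 0.416114
P(M+4) = 0.70480^2 = 0.496743
The M+4 peak is largest (0.496743); scaling to 100 gives 17.5 : 83.8 : 100.0.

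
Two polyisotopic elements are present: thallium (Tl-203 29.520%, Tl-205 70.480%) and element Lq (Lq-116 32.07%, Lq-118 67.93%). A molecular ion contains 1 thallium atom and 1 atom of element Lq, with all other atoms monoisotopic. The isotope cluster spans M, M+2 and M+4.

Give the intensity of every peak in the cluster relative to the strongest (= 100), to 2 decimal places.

19.77 : 89.09 : 100.00

Thallium pattern (n=1): 0.2952 : 0.7048
Element Lq pattern (n=1): 0.3207 : 0.6793
Convolve the two distributions (both contribute in 2-u steps):
  M: 0.2952×0.3207 = 0.094671
  M+2: 0.2952×0.6793 + 0.7048×0.3207 = 0.426559
  M+4: 0.7048×0.6793 = 0.478771
Scale to base peak (0.478771) = 100: 19.77 : 89.09 : 100.00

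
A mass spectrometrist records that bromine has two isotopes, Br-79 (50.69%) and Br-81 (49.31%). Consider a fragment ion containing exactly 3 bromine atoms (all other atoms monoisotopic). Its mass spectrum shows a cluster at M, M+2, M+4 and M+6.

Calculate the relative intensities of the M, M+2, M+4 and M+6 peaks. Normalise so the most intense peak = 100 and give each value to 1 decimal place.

Each Br atom is independently Br-79 (p = 0.5069) or Br-81 (q = 0.4931); the cluster is the binomial expansion (p + q)^3.
P(M) = 0.5069^3 = 0.130247
P(M+2) = 3 × 0.5069^2 × 0.4931^1 = 0.380103
P(M+4) = 3 × 0.5069^1 × 0.4931^2 = 0.369755
P(M+6) = 0.4931^3 = 0.119896
The M+2 peak is largest (0.380103); scaling to 100 gives 34.3 : 100.0 : 97.3 : 31.5.

34.3 : 100.0 : 97.3 : 31.5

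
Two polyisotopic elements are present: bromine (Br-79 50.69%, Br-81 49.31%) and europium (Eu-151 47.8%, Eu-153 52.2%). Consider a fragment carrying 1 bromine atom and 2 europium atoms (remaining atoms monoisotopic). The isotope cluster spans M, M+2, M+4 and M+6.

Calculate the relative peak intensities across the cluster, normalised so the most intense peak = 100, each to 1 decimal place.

30.1 : 95.2 : 100.0 : 35.0

Bromine pattern (n=1): 0.5069 : 0.4931
Europium pattern (n=2): 0.228484 : 0.499032 : 0.272484
Convolve the two distributions (both contribute in 2-u steps):
  M: 0.5069×0.228484 = 0.115819
  M+2: 0.5069×0.499032 + 0.4931×0.228484 = 0.365625
  M+4: 0.5069×0.272484 + 0.4931×0.499032 = 0.384195
  M+6: 0.4931×0.272484 = 0.134362
Scale to base peak (0.384195) = 100: 30.1 : 95.2 : 100.0 : 35.0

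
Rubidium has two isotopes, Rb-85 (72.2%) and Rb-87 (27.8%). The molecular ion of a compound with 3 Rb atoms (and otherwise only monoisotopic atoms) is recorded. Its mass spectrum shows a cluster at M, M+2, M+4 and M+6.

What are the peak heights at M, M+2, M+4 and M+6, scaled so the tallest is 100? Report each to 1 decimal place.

86.6 : 100.0 : 38.5 : 4.9

Each Rb atom is independently Rb-85 (p = 0.722) or Rb-87 (q = 0.278); the cluster is the binomial expansion (p + q)^3.
P(M) = 0.722^3 = 0.376367
P(M+2) = 3 × 0.722^2 × 0.278^1 = 0.434751
P(M+4) = 3 × 0.722^1 × 0.278^2 = 0.167397
P(M+6) = 0.278^3 = 0.021485
The M+2 peak is largest (0.434751); scaling to 100 gives 86.6 : 100.0 : 38.5 : 4.9.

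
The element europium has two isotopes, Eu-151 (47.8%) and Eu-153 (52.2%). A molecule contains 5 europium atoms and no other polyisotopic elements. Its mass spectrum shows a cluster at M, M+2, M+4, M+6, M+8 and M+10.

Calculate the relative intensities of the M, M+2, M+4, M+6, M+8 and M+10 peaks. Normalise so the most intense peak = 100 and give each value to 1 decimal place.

7.7 : 41.9 : 91.6 : 100.0 : 54.6 : 11.9

Expanding (0.478 + 0.522)^5:
P(M) = 0.478^5 = 0.024954
P(M+2) = 5 × 0.478^4 × 0.522^1 = 0.136255
P(M+4) = 10 × 0.478^3 × 0.522^2 = 0.297594
P(M+6) = 10 × 0.478^2 × 0.522^3 = 0.324988
P(M+8) = 5 × 0.478^1 × 0.522^4 = 0.177452
P(M+10) = 0.522^5 = 0.038757
The M+6 peak is largest (0.324988); scaling to 100 gives 7.7 : 41.9 : 91.6 : 100.0 : 54.6 : 11.9.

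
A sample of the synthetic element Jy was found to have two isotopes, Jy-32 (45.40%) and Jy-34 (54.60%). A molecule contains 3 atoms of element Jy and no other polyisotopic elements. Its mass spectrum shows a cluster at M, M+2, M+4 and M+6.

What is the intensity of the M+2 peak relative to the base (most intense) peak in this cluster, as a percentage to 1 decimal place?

Binomial terms of (0.4540 + 0.5460)^3: M 0.0936, M+2 0.3376, M+4 0.4060, M+6 0.1628 → M+4 is the base peak.
P(M+4) = C(3,2) × 0.4540^1 × 0.5460^2 = 3 × 0.4540 × 0.298116 = 0.406034 (base)
P(M+2) = C(3,1) × 0.4540^2 × 0.5460^1 = 3 × 0.206116 × 0.5460 = 0.337618
Relative intensity = 0.337618 / 0.406034 × 100 = 83.2

83.2%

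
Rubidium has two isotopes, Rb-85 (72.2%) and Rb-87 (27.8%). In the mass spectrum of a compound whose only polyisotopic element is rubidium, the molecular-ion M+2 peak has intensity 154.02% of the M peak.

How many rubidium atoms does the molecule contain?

For n independent Rb atoms, I(M+2)/I(M) = n · (abundance Rb-87) / (abundance Rb-85) = n · 0.278/0.722.
n = 1.5402 × 0.722/0.278 = 4.00 ≈ 4

4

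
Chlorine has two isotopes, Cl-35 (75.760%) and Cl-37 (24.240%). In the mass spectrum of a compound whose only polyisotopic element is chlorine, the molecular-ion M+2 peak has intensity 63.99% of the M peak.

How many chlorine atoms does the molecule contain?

2

For n independent Cl atoms, I(M+2)/I(M) = n · (abundance Cl-37) / (abundance Cl-35) = n · 0.24240/0.75760.
n = 0.6399 × 0.75760/0.24240 = 2.00 ≈ 2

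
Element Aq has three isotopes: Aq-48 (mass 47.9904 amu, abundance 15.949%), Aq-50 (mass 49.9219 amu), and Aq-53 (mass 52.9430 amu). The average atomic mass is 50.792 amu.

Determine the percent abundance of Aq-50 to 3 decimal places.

The remaining 84.051% is split between Aq-50 (fraction x) and Aq-53 (fraction 0.84051 − x).
Substituting: 49.9219x + 52.9430(0.84051 − x) = 43.138011104
(49.9219 − 52.9430)x = -1.361109826  ⇒  x = 0.45053, y = 0.38998
Aq-50: 45.053%, Aq-53: 38.998%.

45.053%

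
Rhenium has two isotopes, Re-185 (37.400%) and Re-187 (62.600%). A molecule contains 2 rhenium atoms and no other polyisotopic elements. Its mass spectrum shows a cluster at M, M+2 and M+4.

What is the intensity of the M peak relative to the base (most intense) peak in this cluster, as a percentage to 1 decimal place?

29.9%

Term probabilities: M 0.1399, M+2 0.4682, M+4 0.3919. Base peak = M+2.
P(M+2) = C(2,1) × 0.37400^1 × 0.62600^1 = 2 × 0.3740 × 0.6260 = 0.468248 (base)
P(M) = C(2,0) × 0.37400^2 × 0.62600^0 = 1 × 0.139876 × 1.0000 = 0.139876
Relative intensity = 0.139876 / 0.468248 × 100 = 29.9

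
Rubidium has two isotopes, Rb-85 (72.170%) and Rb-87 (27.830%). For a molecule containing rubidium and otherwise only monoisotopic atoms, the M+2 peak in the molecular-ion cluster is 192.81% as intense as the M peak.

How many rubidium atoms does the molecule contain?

5

With n Rb atoms, P(M+2)/P(M) = C(n,1)·p^(n−1)q / p^n = n·q/p = n · 0.27830/0.72170.
n = 1.9281 × 0.72170/0.27830 = 5.00 ≈ 5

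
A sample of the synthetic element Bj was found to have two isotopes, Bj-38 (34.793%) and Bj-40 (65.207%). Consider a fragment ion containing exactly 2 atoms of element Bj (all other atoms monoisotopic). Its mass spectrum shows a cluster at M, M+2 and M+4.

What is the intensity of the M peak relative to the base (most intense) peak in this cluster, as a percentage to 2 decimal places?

26.68%

Binomial terms of (0.34793 + 0.65207)^2: M 0.1211, M+2 0.4537, M+4 0.4252 → M+2 is the base peak.
P(M+2) = C(2,1) × 0.34793^1 × 0.65207^1 = 2 × 0.34793 × 0.65207 = 0.453749 (base)
P(M) = C(2,0) × 0.34793^2 × 0.65207^0 = 1 × 0.12105528 × 1.0000 = 0.121055
Relative intensity = 0.121055 / 0.453749 × 100 = 26.68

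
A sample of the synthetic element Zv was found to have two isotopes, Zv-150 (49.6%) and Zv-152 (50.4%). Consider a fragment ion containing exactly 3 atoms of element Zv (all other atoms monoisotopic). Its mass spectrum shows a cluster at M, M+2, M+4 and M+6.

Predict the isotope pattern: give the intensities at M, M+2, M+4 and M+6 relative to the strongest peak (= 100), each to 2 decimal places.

The 3 Zv atoms are independent, so intensities follow the terms of (0.496 + 0.504)^3.
P(M) = 0.496^3 = 0.122024
P(M+2) = 3 × 0.496^2 × 0.504^1 = 0.371976
P(M+4) = 3 × 0.496^1 × 0.504^2 = 0.377976
P(M+6) = 0.504^3 = 0.128024
The M+4 peak is largest (0.377976); scaling to 100 gives 32.28 : 98.41 : 100.00 : 33.87.

32.28 : 98.41 : 100.00 : 33.87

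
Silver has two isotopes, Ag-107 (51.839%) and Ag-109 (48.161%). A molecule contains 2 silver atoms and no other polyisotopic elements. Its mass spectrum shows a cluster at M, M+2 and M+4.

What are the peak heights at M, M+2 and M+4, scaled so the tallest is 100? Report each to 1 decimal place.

Each Ag atom is independently Ag-107 (p = 0.51839) or Ag-109 (q = 0.48161); the cluster is the binomial expansion (p + q)^2.
P(M) = 0.51839^2 = 0.268728
P(M+2) = 2 × 0.51839^1 × 0.48161^1 = 0.499324
P(M+4) = 0.48161^2 = 0.231948
The M+2 peak is largest (0.499324); scaling to 100 gives 53.8 : 100.0 : 46.5.

53.8 : 100.0 : 46.5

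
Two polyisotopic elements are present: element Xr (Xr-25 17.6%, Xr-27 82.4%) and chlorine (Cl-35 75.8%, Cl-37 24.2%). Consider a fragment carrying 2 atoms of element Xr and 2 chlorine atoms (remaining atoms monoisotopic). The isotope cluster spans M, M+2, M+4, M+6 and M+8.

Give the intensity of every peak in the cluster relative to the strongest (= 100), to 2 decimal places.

Element Xr pattern (n=2): 0.030976 : 0.290048 : 0.678976
Chlorine pattern (n=2): 0.574564 : 0.366872 : 0.058564
Convolve the two distributions (both contribute in 2-u steps):
  M: 0.030976×0.574564 = 0.017798
  M+2: 0.030976×0.366872 + 0.290048×0.574564 = 0.178015
  M+4: 0.030976×0.058564 + 0.290048×0.366872 + 0.678976×0.574564 = 0.498340
  M+6: 0.290048×0.058564 + 0.678976×0.366872 = 0.266084
  M+8: 0.678976×0.058564 = 0.039764
Scale to base peak (0.498340) = 100: 3.57 : 35.72 : 100.00 : 53.39 : 7.98

3.57 : 35.72 : 100.00 : 53.39 : 7.98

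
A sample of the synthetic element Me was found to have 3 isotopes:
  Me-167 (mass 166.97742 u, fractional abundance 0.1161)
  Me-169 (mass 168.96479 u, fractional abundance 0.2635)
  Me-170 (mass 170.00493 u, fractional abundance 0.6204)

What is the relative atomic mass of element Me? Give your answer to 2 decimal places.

Average mass = Σ (abundance × isotope mass) = 0.1161 × 166.97742 + 0.2635 × 168.96479 + 0.6204 × 170.00493
= 19.386078 + 44.522222 + 105.471059 = 169.379359 u

169.38 u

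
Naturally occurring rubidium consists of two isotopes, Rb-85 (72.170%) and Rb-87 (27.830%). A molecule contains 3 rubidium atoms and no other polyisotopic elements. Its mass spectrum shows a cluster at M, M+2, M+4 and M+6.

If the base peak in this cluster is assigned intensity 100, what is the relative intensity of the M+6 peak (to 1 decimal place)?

(0.72170 + 0.27830)^3 gives M 0.3759, M+2 0.4349, M+4 0.1677, M+6 0.0216; the largest is M+2.
P(M+2) = C(3,1) × 0.72170^2 × 0.27830^1 = 3 × 0.52085089 × 0.2783 = 0.434858 (base)
P(M+6) = C(3,3) × 0.72170^0 × 0.27830^3 = 1 × 1.0000 × 0.02155458 = 0.021555
Relative intensity = 0.021555 / 0.434858 × 100 = 5.0

5.0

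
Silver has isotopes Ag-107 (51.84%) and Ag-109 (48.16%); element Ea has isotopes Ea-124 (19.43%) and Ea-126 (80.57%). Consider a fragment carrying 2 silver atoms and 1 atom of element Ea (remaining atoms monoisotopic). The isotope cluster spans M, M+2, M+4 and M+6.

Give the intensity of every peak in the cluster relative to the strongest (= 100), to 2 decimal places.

11.67 : 70.09 : 100.00 : 41.77

Silver pattern (n=2): 0.26873856 : 0.49932288 : 0.23193856
Element Ea pattern (n=1): 0.1943 : 0.8057
Convolve the two distributions (both contribute in 2-u steps):
  M: 0.26873856×0.1943 = 0.052216
  M+2: 0.26873856×0.8057 + 0.49932288×0.1943 = 0.313541
  M+4: 0.49932288×0.8057 + 0.23193856×0.1943 = 0.447370
  M+6: 0.23193856×0.8057 = 0.186873
Scale to base peak (0.447370) = 100: 11.67 : 70.09 : 100.00 : 41.77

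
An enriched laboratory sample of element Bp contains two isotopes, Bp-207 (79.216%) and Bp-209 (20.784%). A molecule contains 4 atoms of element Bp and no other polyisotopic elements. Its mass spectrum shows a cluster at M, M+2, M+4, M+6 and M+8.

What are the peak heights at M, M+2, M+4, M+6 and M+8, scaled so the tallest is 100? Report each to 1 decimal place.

Each Bp atom is independently Bp-207 (p = 0.79216) or Bp-209 (q = 0.20784); the cluster is the binomial expansion (p + q)^4.
P(M) = 0.79216^4 = 0.393778
P(M+2) = 4 × 0.79216^3 × 0.20784^1 = 0.413264
P(M+4) = 6 × 0.79216^2 × 0.20784^2 = 0.162643
P(M+6) = 4 × 0.79216^1 × 0.20784^3 = 0.028449
P(M+8) = 0.20784^4 = 0.001866
The M+2 peak is largest (0.413264); scaling to 100 gives 95.3 : 100.0 : 39.4 : 6.9 : 0.5.

95.3 : 100.0 : 39.4 : 6.9 : 0.5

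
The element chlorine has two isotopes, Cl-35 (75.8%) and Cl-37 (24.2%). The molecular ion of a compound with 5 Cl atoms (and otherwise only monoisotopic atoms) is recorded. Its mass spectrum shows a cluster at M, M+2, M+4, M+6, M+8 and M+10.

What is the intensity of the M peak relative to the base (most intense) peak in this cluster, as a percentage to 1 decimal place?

62.6%

Term probabilities: M 0.2502, M+2 0.3994, M+4 0.2551, M+6 0.0814, M+8 0.0130, M+10 0.0008. Base peak = M+2.
P(M+2) = C(5,1) × 0.758^4 × 0.242^1 = 5 × 0.33012379 × 0.2420 = 0.399450 (base)
P(M) = C(5,0) × 0.758^5 × 0.242^0 = 1 × 0.25023383 × 1.0000 = 0.250234
Relative intensity = 0.250234 / 0.399450 × 100 = 62.6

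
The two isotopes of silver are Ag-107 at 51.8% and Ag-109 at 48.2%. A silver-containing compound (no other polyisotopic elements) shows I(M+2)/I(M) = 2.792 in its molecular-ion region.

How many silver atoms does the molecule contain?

For n independent Ag atoms, I(M+2)/I(M) = n · (abundance Ag-109) / (abundance Ag-107) = n · 0.482/0.518.
n = 2.792 × 0.518/0.482 = 3.00 ≈ 3

3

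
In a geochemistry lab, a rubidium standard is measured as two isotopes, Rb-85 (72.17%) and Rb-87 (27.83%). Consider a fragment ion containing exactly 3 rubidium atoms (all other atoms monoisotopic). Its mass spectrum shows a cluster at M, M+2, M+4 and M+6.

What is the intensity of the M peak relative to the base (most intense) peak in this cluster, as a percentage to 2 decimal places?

(0.7217 + 0.2783)^3 gives M 0.3759, M+2 0.4349, M+4 0.1677, M+6 0.0216; the largest is M+2.
P(M+2) = C(3,1) × 0.7217^2 × 0.2783^1 = 3 × 0.52085089 × 0.2783 = 0.434858 (base)
P(M) = C(3,0) × 0.7217^3 × 0.2783^0 = 1 × 0.37589809 × 1.0000 = 0.375898
Relative intensity = 0.375898 / 0.434858 × 100 = 86.44

86.44%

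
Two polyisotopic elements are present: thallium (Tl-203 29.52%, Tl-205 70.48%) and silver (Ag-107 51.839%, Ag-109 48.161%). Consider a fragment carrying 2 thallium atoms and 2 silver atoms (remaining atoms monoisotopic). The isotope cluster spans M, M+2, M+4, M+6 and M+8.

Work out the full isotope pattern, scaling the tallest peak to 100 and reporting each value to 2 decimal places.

Thallium pattern (n=2): 0.08714304 : 0.41611392 : 0.49674304
Silver pattern (n=2): 0.26872819 : 0.49932362 : 0.23194819
Convolve the two distributions (both contribute in 2-u steps):
  M: 0.08714304×0.26872819 = 0.023418
  M+2: 0.08714304×0.49932362 + 0.41611392×0.26872819 = 0.155334
  M+4: 0.08714304×0.23194819 + 0.41611392×0.49932362 + 0.49674304×0.26872819 = 0.361477
  M+6: 0.41611392×0.23194819 + 0.49674304×0.49932362 = 0.344552
  M+8: 0.49674304×0.23194819 = 0.115219
Scale to base peak (0.361477) = 100: 6.48 : 42.97 : 100.00 : 95.32 : 31.87

6.48 : 42.97 : 100.00 : 95.32 : 31.87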